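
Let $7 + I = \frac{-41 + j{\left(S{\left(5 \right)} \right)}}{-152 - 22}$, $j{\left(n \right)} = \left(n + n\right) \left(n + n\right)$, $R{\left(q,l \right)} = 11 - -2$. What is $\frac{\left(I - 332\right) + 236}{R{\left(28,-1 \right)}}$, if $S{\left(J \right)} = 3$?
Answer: $- \frac{17917}{2262} \approx -7.9209$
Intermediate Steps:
$R{\left(q,l \right)} = 13$ ($R{\left(q,l \right)} = 11 + 2 = 13$)
$j{\left(n \right)} = 4 n^{2}$ ($j{\left(n \right)} = 2 n 2 n = 4 n^{2}$)
$I = - \frac{1213}{174}$ ($I = -7 + \frac{-41 + 4 \cdot 3^{2}}{-152 - 22} = -7 + \frac{-41 + 4 \cdot 9}{-174} = -7 + \left(-41 + 36\right) \left(- \frac{1}{174}\right) = -7 - - \frac{5}{174} = -7 + \frac{5}{174} = - \frac{1213}{174} \approx -6.9713$)
$\frac{\left(I - 332\right) + 236}{R{\left(28,-1 \right)}} = \frac{\left(- \frac{1213}{174} - 332\right) + 236}{13} = \left(- \frac{58981}{174} + 236\right) \frac{1}{13} = \left(- \frac{17917}{174}\right) \frac{1}{13} = - \frac{17917}{2262}$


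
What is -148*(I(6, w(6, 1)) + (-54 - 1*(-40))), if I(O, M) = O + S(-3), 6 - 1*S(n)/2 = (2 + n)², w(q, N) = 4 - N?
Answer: -296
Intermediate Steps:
S(n) = 12 - 2*(2 + n)²
I(O, M) = 10 + O (I(O, M) = O + (12 - 2*(2 - 3)²) = O + (12 - 2*(-1)²) = O + (12 - 2*1) = O + (12 - 2) = O + 10 = 10 + O)
-148*(I(6, w(6, 1)) + (-54 - 1*(-40))) = -148*((10 + 6) + (-54 - 1*(-40))) = -148*(16 + (-54 + 40)) = -148*(16 - 14) = -148*2 = -296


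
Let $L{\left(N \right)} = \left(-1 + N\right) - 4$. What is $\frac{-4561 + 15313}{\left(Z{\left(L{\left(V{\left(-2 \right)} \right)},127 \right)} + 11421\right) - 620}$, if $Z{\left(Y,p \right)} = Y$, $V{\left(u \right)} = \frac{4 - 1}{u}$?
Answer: $\frac{21504}{21589} \approx 0.99606$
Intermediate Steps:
$V{\left(u \right)} = \frac{3}{u}$ ($V{\left(u \right)} = \frac{4 - 1}{u} = \frac{3}{u}$)
$L{\left(N \right)} = -5 + N$
$\frac{-4561 + 15313}{\left(Z{\left(L{\left(V{\left(-2 \right)} \right)},127 \right)} + 11421\right) - 620} = \frac{-4561 + 15313}{\left(\left(-5 + \frac{3}{-2}\right) + 11421\right) - 620} = \frac{10752}{\left(\left(-5 + 3 \left(- \frac{1}{2}\right)\right) + 11421\right) - 620} = \frac{10752}{\left(\left(-5 - \frac{3}{2}\right) + 11421\right) - 620} = \frac{10752}{\left(- \frac{13}{2} + 11421\right) - 620} = \frac{10752}{\frac{22829}{2} - 620} = \frac{10752}{\frac{21589}{2}} = 10752 \cdot \frac{2}{21589} = \frac{21504}{21589}$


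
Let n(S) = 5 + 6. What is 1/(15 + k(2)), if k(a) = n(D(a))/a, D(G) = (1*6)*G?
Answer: 2/41 ≈ 0.048781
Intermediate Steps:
D(G) = 6*G
n(S) = 11
k(a) = 11/a
1/(15 + k(2)) = 1/(15 + 11/2) = 1/(41/2) = 2/41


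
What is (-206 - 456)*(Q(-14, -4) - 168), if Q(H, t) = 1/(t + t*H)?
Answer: 2891285/26 ≈ 1.1120e+5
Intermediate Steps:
Q(H, t) = 1/(t + H*t)
(-206 - 456)*(Q(-14, -4) - 168) = (-206 - 456)*(1/((-4)*(1 - 14)) - 168) = -662*(-¼/(-13) - 168) = -662*(-¼*(-1/13) - 168) = -662*(1/52 - 168) = -662*(-8735/52) = 2891285/26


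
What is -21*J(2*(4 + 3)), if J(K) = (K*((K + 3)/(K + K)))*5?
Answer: -1785/2 ≈ -892.50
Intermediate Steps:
J(K) = 15/2 + 5*K/2 (J(K) = (K*((3 + K)/((2*K))))*5 = (K*((3 + K)*(1/(2*K))))*5 = (K*((3 + K)/(2*K)))*5 = (3/2 + K/2)*5 = 15/2 + 5*K/2)
-21*J(2*(4 + 3)) = -21*(15/2 + 5*(2*(4 + 3))/2) = -21*(15/2 + 5*(2*7)/2) = -21*(15/2 + (5/2)*14) = -21*(15/2 + 35) = -21*85/2 = -1785/2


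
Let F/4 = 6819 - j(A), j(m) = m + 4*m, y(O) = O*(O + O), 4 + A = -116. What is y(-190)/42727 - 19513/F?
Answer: 1308875249/1267966452 ≈ 1.0323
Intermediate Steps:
A = -120 (A = -4 - 116 = -120)
y(O) = 2*O² (y(O) = O*(2*O) = 2*O²)
j(m) = 5*m
F = 29676 (F = 4*(6819 - 5*(-120)) = 4*(6819 - 1*(-600)) = 4*(6819 + 600) = 4*7419 = 29676)
y(-190)/42727 - 19513/F = (2*(-190)²)/42727 - 19513/29676 = (2*36100)*(1/42727) - 19513*1/29676 = 72200*(1/42727) - 19513/29676 = 72200/42727 - 19513/29676 = 1308875249/1267966452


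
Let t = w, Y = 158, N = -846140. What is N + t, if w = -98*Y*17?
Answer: -1109368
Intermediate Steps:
w = -263228 (w = -98*158*17 = -15484*17 = -263228)
t = -263228
N + t = -846140 - 263228 = -1109368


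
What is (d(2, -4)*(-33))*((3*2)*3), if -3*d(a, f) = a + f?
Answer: -396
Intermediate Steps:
d(a, f) = -a/3 - f/3 (d(a, f) = -(a + f)/3 = -a/3 - f/3)
(d(2, -4)*(-33))*((3*2)*3) = ((-1/3*2 - 1/3*(-4))*(-33))*((3*2)*3) = ((-2/3 + 4/3)*(-33))*(6*3) = ((2/3)*(-33))*18 = -22*18 = -396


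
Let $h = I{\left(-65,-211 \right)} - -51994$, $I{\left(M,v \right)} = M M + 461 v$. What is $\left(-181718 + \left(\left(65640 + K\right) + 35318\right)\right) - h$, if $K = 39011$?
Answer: $-697$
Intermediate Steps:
$I{\left(M,v \right)} = M^{2} + 461 v$
$h = -41052$ ($h = \left(\left(-65\right)^{2} + 461 \left(-211\right)\right) - -51994 = \left(4225 - 97271\right) + 51994 = -93046 + 51994 = -41052$)
$\left(-181718 + \left(\left(65640 + K\right) + 35318\right)\right) - h = \left(-181718 + \left(\left(65640 + 39011\right) + 35318\right)\right) - -41052 = \left(-181718 + \left(104651 + 35318\right)\right) + 41052 = \left(-181718 + 139969\right) + 41052 = -41749 + 41052 = -697$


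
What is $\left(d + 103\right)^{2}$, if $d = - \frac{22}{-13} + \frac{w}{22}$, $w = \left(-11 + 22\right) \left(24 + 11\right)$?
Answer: $\frac{10093329}{676} \approx 14931.0$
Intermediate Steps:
$w = 385$ ($w = 11 \cdot 35 = 385$)
$d = \frac{499}{26}$ ($d = - \frac{22}{-13} + \frac{385}{22} = \left(-22\right) \left(- \frac{1}{13}\right) + 385 \cdot \frac{1}{22} = \frac{22}{13} + \frac{35}{2} = \frac{499}{26} \approx 19.192$)
$\left(d + 103\right)^{2} = \left(\frac{499}{26} + 103\right)^{2} = \left(\frac{3177}{26}\right)^{2} = \frac{10093329}{676}$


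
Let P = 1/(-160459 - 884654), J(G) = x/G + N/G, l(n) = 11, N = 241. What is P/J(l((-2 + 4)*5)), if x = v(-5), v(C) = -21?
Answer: -1/20902260 ≈ -4.7842e-8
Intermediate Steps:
x = -21
J(G) = 220/G (J(G) = -21/G + 241/G = 220/G)
P = -1/1045113 (P = 1/(-1045113) = -1/1045113 ≈ -9.5683e-7)
P/J(l((-2 + 4)*5)) = -1/(1045113*(220/11)) = -1/(1045113*(220*(1/11))) = -1/1045113/20 = -1/1045113*1/20 = -1/20902260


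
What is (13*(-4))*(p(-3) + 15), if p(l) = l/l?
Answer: -832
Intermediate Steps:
p(l) = 1
(13*(-4))*(p(-3) + 15) = (13*(-4))*(1 + 15) = -52*16 = -832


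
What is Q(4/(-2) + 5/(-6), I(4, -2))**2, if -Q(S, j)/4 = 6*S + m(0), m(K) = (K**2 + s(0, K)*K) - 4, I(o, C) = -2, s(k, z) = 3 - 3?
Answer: 7056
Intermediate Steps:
s(k, z) = 0
m(K) = -4 + K**2 (m(K) = (K**2 + 0*K) - 4 = (K**2 + 0) - 4 = K**2 - 4 = -4 + K**2)
Q(S, j) = 16 - 24*S (Q(S, j) = -4*(6*S + (-4 + 0**2)) = -4*(6*S + (-4 + 0)) = -4*(6*S - 4) = -4*(-4 + 6*S) = 16 - 24*S)
Q(4/(-2) + 5/(-6), I(4, -2))**2 = (16 - 24*(4/(-2) + 5/(-6)))**2 = (16 - 24*(4*(-1/2) + 5*(-1/6)))**2 = (16 - 24*(-2 - 5/6))**2 = (16 - 24*(-17/6))**2 = (16 + 68)**2 = 84**2 = 7056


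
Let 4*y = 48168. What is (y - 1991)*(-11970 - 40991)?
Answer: -532311011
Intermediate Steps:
y = 12042 (y = (1/4)*48168 = 12042)
(y - 1991)*(-11970 - 40991) = (12042 - 1991)*(-11970 - 40991) = 10051*(-52961) = -532311011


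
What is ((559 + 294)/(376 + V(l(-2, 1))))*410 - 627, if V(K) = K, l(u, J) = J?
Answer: 113351/377 ≈ 300.67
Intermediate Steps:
((559 + 294)/(376 + V(l(-2, 1))))*410 - 627 = ((559 + 294)/(376 + 1))*410 - 627 = (853/377)*410 - 627 = 349730/377 - 627 = 113351/377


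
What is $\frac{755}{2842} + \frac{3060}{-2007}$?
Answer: $- \frac{797915}{633766} \approx -1.259$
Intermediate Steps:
$\frac{755}{2842} + \frac{3060}{-2007} = 755 \cdot \frac{1}{2842} + 3060 \left(- \frac{1}{2007}\right) = \frac{755}{2842} - \frac{340}{223} = - \frac{797915}{633766}$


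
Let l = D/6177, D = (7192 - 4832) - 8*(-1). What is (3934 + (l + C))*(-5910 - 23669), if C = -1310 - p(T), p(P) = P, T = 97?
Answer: -461776906613/6177 ≈ -7.4758e+7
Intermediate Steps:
D = 2368 (D = 2360 + 8 = 2368)
l = 2368/6177 ≈ 0.38336
C = -1407 (C = -1310 - 1*97 = -1310 - 97 = -1407)
(3934 + (l + C))*(-5910 - 23669) = (3934 + (2368/6177 - 1407))*(-5910 - 23669) = (3934 - 8688671/6177)*(-29579) = (15611647/6177)*(-29579) = -461776906613/6177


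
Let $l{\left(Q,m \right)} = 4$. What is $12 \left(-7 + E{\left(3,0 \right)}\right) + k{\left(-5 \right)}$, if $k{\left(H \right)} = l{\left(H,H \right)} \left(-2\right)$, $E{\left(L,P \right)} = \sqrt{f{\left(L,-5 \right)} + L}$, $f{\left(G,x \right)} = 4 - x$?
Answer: $-92 + 24 \sqrt{3} \approx -50.431$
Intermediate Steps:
$E{\left(L,P \right)} = \sqrt{9 + L}$ ($E{\left(L,P \right)} = \sqrt{\left(4 - -5\right) + L} = \sqrt{\left(4 + 5\right) + L} = \sqrt{9 + L}$)
$k{\left(H \right)} = -8$ ($k{\left(H \right)} = 4 \left(-2\right) = -8$)
$12 \left(-7 + E{\left(3,0 \right)}\right) + k{\left(-5 \right)} = 12 \left(-7 + \sqrt{9 + 3}\right) - 8 = 12 \left(-7 + \sqrt{12}\right) - 8 = 12 \left(-7 + 2 \sqrt{3}\right) - 8 = \left(-84 + 24 \sqrt{3}\right) - 8 = -92 + 24 \sqrt{3}$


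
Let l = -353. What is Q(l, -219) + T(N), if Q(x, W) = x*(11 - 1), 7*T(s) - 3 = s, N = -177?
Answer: -24884/7 ≈ -3554.9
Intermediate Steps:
T(s) = 3/7 + s/7
Q(x, W) = 10*x (Q(x, W) = x*10 = 10*x)
Q(l, -219) + T(N) = 10*(-353) + (3/7 + (⅐)*(-177)) = -3530 + (3/7 - 177/7) = -3530 - 174/7 = -24884/7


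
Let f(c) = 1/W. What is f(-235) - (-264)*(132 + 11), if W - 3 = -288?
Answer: 10759319/285 ≈ 37752.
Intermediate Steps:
W = -285 (W = 3 - 288 = -285)
f(c) = -1/285 (f(c) = 1/(-285) = -1/285)
f(-235) - (-264)*(132 + 11) = -1/285 - (-264)*(132 + 11) = -1/285 - (-264)*143 = -1/285 - 1*(-37752) = -1/285 + 37752 = 10759319/285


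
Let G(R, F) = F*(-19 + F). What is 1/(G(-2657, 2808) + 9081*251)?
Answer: 1/10110843 ≈ 9.8904e-8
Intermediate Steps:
1/(G(-2657, 2808) + 9081*251) = 1/(2808*(-19 + 2808) + 9081*251) = 1/(2808*2789 + 2279331) = 1/(7831512 + 2279331) = 1/10110843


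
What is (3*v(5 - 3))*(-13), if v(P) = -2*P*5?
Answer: 780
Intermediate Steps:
v(P) = -10*P
(3*v(5 - 3))*(-13) = (3*(-10*(5 - 3)))*(-13) = (3*(-10*2))*(-13) = (3*(-20))*(-13) = -60*(-13) = 780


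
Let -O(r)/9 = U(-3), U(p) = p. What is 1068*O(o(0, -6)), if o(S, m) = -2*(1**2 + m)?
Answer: 28836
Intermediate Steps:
o(S, m) = -2 - 2*m (o(S, m) = -2*(1 + m) = -2 - 2*m)
O(r) = 27 (O(r) = -9*(-3) = 27)
1068*O(o(0, -6)) = 1068*27 = 28836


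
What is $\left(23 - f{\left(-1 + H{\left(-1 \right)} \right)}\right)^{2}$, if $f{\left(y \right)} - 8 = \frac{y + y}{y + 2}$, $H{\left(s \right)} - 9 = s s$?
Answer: $\frac{21609}{121} \approx 178.59$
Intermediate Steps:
$H{\left(s \right)} = 9 + s^{2}$ ($H{\left(s \right)} = 9 + s s = 9 + s^{2}$)
$f{\left(y \right)} = 8 + \frac{2 y}{2 + y}$ ($f{\left(y \right)} = 8 + \frac{y + y}{y + 2} = 8 + \frac{2 y}{2 + y}$)
$\left(23 - f{\left(-1 + H{\left(-1 \right)} \right)}\right)^{2} = \left(23 - \frac{2 \left(8 + 5 \left(-1 + \left(9 + \left(-1\right)^{2}\right)\right)\right)}{2 + \left(-1 + \left(9 + \left(-1\right)^{2}\right)\right)}\right)^{2} = \left(23 - \frac{2 \left(8 + 5 \left(-1 + \left(9 + 1\right)\right)\right)}{2 + \left(-1 + \left(9 + 1\right)\right)}\right)^{2} = \left(23 - \frac{2 \left(8 + 5 \left(-1 + 10\right)\right)}{2 + \left(-1 + 10\right)}\right)^{2} = \left(23 - \frac{2 \left(8 + 5 \cdot 9\right)}{2 + 9}\right)^{2} = \left(23 - \frac{2 \left(8 + 45\right)}{11}\right)^{2} = \left(23 - 2 \cdot \frac{1}{11} \cdot 53\right)^{2} = \left(23 - \frac{106}{11}\right)^{2} = \left(\frac{147}{11}\right)^{2} = \frac{21609}{121}$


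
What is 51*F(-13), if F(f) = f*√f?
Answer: -663*I*√13 ≈ -2390.5*I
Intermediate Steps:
F(f) = f^(3/2)
51*F(-13) = 51*(-13)^(3/2) = 51*(-13*I*√13) = -663*I*√13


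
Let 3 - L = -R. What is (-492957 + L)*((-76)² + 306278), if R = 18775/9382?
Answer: -721605473510631/4691 ≈ -1.5383e+11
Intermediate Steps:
R = 18775/9382 (R = 18775*(1/9382) = 18775/9382 ≈ 2.0012)
L = 46921/9382 (L = 3 - (-1)*18775/9382 = 3 - 1*(-18775/9382) = 3 + 18775/9382 = 46921/9382 ≈ 5.0012)
(-492957 + L)*((-76)² + 306278) = (-492957 + 46921/9382)*((-76)² + 306278) = -4624875653*(5776 + 306278)/9382 = -4624875653/9382*312054 = -721605473510631/4691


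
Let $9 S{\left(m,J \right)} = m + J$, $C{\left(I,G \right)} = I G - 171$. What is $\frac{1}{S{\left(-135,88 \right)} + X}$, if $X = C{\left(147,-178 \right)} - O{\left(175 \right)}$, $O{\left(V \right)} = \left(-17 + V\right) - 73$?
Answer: $- \frac{9}{237845} \approx -3.784 \cdot 10^{-5}$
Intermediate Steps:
$C{\left(I,G \right)} = -171 + G I$ ($C{\left(I,G \right)} = G I - 171 = -171 + G I$)
$S{\left(m,J \right)} = \frac{J}{9} + \frac{m}{9}$ ($S{\left(m,J \right)} = \frac{m + J}{9} = \frac{J + m}{9} = \frac{J}{9} + \frac{m}{9}$)
$O{\left(V \right)} = -90 + V$
$X = -26422$ ($X = \left(-171 - 26166\right) - \left(-90 + 175\right) = \left(-171 - 26166\right) - 85 = -26337 - 85 = -26422$)
$\frac{1}{S{\left(-135,88 \right)} + X} = \frac{1}{\left(\frac{1}{9} \cdot 88 + \frac{1}{9} \left(-135\right)\right) - 26422} = \frac{1}{\left(\frac{88}{9} - 15\right) - 26422} = \frac{1}{- \frac{47}{9} - 26422} = \frac{1}{- \frac{237845}{9}} = - \frac{9}{237845}$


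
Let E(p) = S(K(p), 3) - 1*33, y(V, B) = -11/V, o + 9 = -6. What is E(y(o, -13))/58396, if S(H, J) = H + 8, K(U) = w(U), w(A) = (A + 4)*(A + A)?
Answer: -4063/13139100 ≈ -0.00030923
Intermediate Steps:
o = -15 (o = -9 - 6 = -15)
w(A) = 2*A*(4 + A) (w(A) = (4 + A)*(2*A) = 2*A*(4 + A))
K(U) = 2*U*(4 + U)
S(H, J) = 8 + H
E(p) = -25 + 2*p*(4 + p) (E(p) = (8 + 2*p*(4 + p)) - 1*33 = (8 + 2*p*(4 + p)) - 33 = -25 + 2*p*(4 + p))
E(y(o, -13))/58396 = (-25 + 2*(-11/(-15))*(4 - 11/(-15)))/58396 = (-25 + 2*(-11*(-1/15))*(4 - 11*(-1/15)))*(1/58396) = (-25 + 2*(11/15)*(4 + 11/15))*(1/58396) = (-25 + 2*(11/15)*(71/15))*(1/58396) = (-25 + 1562/225)*(1/58396) = -4063/225*1/58396 = -4063/13139100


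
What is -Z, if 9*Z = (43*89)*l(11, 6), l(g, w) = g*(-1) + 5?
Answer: 7654/3 ≈ 2551.3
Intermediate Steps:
l(g, w) = 5 - g (l(g, w) = -g + 5 = 5 - g)
Z = -7654/3 (Z = ((43*89)*(5 - 1*11))/9 = (3827*(5 - 11))/9 = (3827*(-6))/9 = (⅑)*(-22962) = -7654/3 ≈ -2551.3)
-Z = -1*(-7654/3) = 7654/3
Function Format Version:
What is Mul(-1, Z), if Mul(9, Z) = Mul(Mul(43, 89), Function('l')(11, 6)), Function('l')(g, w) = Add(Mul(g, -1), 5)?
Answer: Rational(7654, 3) ≈ 2551.3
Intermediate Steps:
Function('l')(g, w) = Add(5, Mul(-1, g)) (Function('l')(g, w) = Add(Mul(-1, g), 5) = Add(5, Mul(-1, g)))
Z = Rational(-7654, 3) (Z = Mul(Rational(1, 9), Mul(Mul(43, 89), Add(5, Mul(-1, 11)))) = Mul(Rational(1, 9), Mul(3827, Add(5, -11))) = Mul(Rational(1, 9), Mul(3827, -6)) = Mul(Rational(1, 9), -22962) = Rational(-7654, 3) ≈ -2551.3)
Mul(-1, Z) = Mul(-1, Rational(-7654, 3)) = Rational(7654, 3)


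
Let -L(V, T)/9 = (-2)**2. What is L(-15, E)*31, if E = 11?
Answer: -1116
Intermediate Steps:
L(V, T) = -36 (L(V, T) = -9*(-2)**2 = -9*4 = -36)
L(-15, E)*31 = -36*31 = -1116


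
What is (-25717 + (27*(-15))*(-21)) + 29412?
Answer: 12200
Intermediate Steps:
(-25717 + (27*(-15))*(-21)) + 29412 = (-25717 - 405*(-21)) + 29412 = (-25717 + 8505) + 29412 = -17212 + 29412 = 12200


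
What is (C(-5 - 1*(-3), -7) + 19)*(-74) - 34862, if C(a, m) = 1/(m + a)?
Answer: -326338/9 ≈ -36260.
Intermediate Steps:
C(a, m) = 1/(a + m)
(C(-5 - 1*(-3), -7) + 19)*(-74) - 34862 = (1/((-5 - 1*(-3)) - 7) + 19)*(-74) - 34862 = (1/((-5 + 3) - 7) + 19)*(-74) - 34862 = (1/(-2 - 7) + 19)*(-74) - 34862 = (1/(-9) + 19)*(-74) - 34862 = (-⅑ + 19)*(-74) - 34862 = (170/9)*(-74) - 34862 = -12580/9 - 34862 = -326338/9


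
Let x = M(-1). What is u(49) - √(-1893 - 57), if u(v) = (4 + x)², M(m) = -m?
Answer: 25 - 5*I*√78 ≈ 25.0 - 44.159*I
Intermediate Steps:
x = 1 (x = -1*(-1) = 1)
u(v) = 25 (u(v) = (4 + 1)² = 5² = 25)
u(49) - √(-1893 - 57) = 25 - √(-1893 - 57) = 25 - √(-1950) = 25 - 5*I*√78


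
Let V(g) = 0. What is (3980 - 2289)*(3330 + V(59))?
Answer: 5631030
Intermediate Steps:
(3980 - 2289)*(3330 + V(59)) = (3980 - 2289)*(3330 + 0) = 1691*3330 = 5631030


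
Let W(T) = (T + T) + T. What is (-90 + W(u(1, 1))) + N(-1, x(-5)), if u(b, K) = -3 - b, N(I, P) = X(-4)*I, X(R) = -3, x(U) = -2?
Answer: -99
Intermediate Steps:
N(I, P) = -3*I
W(T) = 3*T (W(T) = 2*T + T = 3*T)
(-90 + W(u(1, 1))) + N(-1, x(-5)) = (-90 + 3*(-3 - 1*1)) - 3*(-1) = (-90 + 3*(-3 - 1)) + 3 = (-90 + 3*(-4)) + 3 = (-90 - 12) + 3 = -102 + 3 = -99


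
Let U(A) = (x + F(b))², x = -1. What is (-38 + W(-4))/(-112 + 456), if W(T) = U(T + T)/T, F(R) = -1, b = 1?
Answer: -39/344 ≈ -0.11337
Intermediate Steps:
U(A) = 4 (U(A) = (-1 - 1)² = (-2)² = 4)
W(T) = 4/T
(-38 + W(-4))/(-112 + 456) = (-38 + 4/(-4))/(-112 + 456) = (-38 + 4*(-¼))/344 = (-38 - 1)*(1/344) = -39*1/344 = -39/344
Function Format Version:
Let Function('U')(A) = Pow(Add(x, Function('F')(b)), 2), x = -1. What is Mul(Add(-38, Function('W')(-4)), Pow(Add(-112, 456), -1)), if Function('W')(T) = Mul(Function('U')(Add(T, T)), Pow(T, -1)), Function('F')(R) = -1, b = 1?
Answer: Rational(-39, 344) ≈ -0.11337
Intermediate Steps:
Function('U')(A) = 4 (Function('U')(A) = Pow(Add(-1, -1), 2) = Pow(-2, 2) = 4)
Function('W')(T) = Mul(4, Pow(T, -1))
Mul(Add(-38, Function('W')(-4)), Pow(Add(-112, 456), -1)) = Mul(Add(-38, Mul(4, Pow(-4, -1))), Pow(Add(-112, 456), -1)) = Mul(Add(-38, Mul(4, Rational(-1, 4))), Pow(344, -1)) = Mul(Add(-38, -1), Rational(1, 344)) = Mul(-39, Rational(1, 344)) = Rational(-39, 344)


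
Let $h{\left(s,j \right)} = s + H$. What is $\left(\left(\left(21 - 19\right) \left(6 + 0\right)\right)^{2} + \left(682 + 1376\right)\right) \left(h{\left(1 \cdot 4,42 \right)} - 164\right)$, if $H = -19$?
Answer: $-394158$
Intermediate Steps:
$h{\left(s,j \right)} = -19 + s$ ($h{\left(s,j \right)} = s - 19 = -19 + s$)
$\left(\left(\left(21 - 19\right) \left(6 + 0\right)\right)^{2} + \left(682 + 1376\right)\right) \left(h{\left(1 \cdot 4,42 \right)} - 164\right) = \left(\left(\left(21 - 19\right) \left(6 + 0\right)\right)^{2} + \left(682 + 1376\right)\right) \left(\left(-19 + 1 \cdot 4\right) - 164\right) = \left(\left(2 \cdot 6\right)^{2} + 2058\right) \left(\left(-19 + 4\right) - 164\right) = \left(12^{2} + 2058\right) \left(-15 - 164\right) = \left(144 + 2058\right) \left(-179\right) = 2202 \left(-179\right) = -394158$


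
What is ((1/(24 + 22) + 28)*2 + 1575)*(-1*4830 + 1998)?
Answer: -106239648/23 ≈ -4.6191e+6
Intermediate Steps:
((1/(24 + 22) + 28)*2 + 1575)*(-1*4830 + 1998) = ((1/46 + 28)*2 + 1575)*(-4830 + 1998) = ((1/46 + 28)*2 + 1575)*(-2832) = ((1289/46)*2 + 1575)*(-2832) = (1289/23 + 1575)*(-2832) = (37514/23)*(-2832) = -106239648/23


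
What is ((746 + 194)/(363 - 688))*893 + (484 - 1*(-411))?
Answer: -109709/65 ≈ -1687.8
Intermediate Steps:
((746 + 194)/(363 - 688))*893 + (484 - 1*(-411)) = (940/(-325))*893 + (484 + 411) = (940*(-1/325))*893 + 895 = -188/65*893 + 895 = -167884/65 + 895 = -109709/65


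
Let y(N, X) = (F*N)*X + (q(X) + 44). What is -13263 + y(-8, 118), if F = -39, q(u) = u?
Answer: 23715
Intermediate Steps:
y(N, X) = 44 + X - 39*N*X (y(N, X) = (-39*N)*X + (X + 44) = -39*N*X + (44 + X) = 44 + X - 39*N*X)
-13263 + y(-8, 118) = -13263 + (44 + 118 - 39*(-8)*118) = -13263 + (44 + 118 + 36816) = -13263 + 36978 = 23715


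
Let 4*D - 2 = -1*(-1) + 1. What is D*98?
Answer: 98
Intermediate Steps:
D = 1 (D = ½ + (-1*(-1) + 1)/4 = ½ + (1 + 1)/4 = ½ + (¼)*2 = ½ + ½ = 1)
D*98 = 1*98 = 98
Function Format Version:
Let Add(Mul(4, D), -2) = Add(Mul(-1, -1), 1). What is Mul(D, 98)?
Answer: 98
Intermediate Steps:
D = 1 (D = Add(Rational(1, 2), Mul(Rational(1, 4), Add(Mul(-1, -1), 1))) = Add(Rational(1, 2), Mul(Rational(1, 4), Add(1, 1))) = Add(Rational(1, 2), Mul(Rational(1, 4), 2)) = Add(Rational(1, 2), Rational(1, 2)) = 1)
Mul(D, 98) = Mul(1, 98) = 98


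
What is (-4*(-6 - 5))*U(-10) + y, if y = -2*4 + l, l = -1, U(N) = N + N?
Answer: -889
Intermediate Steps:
U(N) = 2*N
y = -9 (y = -2*4 - 1 = -8 - 1 = -9)
(-4*(-6 - 5))*U(-10) + y = (-4*(-6 - 5))*(2*(-10)) - 9 = -4*(-11)*(-20) - 9 = 44*(-20) - 9 = -880 - 9 = -889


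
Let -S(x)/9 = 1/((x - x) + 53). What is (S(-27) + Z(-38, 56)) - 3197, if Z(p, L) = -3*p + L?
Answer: -160440/53 ≈ -3027.2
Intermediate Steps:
S(x) = -9/53 (S(x) = -9/((x - x) + 53) = -9/(0 + 53) = -9/53)
Z(p, L) = L - 3*p
(S(-27) + Z(-38, 56)) - 3197 = (-9/53 + (56 - 3*(-38))) - 3197 = (-9/53 + (56 + 114)) - 3197 = (-9/53 + 170) - 3197 = 9001/53 - 3197 = -160440/53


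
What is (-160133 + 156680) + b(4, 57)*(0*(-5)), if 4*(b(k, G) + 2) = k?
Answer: -3453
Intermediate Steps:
b(k, G) = -2 + k/4
(-160133 + 156680) + b(4, 57)*(0*(-5)) = (-160133 + 156680) + (-2 + (¼)*4)*(0*(-5)) = -3453 + (-2 + 1)*0 = -3453 - 1*0 = -3453 + 0 = -3453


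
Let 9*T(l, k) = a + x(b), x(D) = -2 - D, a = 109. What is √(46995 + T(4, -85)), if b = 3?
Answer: √423059/3 ≈ 216.81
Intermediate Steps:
T(l, k) = 104/9 (T(l, k) = (109 + (-2 - 1*3))/9 = (109 + (-2 - 3))/9 = (109 - 5)/9 = (⅑)*104 = 104/9)
√(46995 + T(4, -85)) = √(46995 + 104/9) = √(423059/9) = √423059/3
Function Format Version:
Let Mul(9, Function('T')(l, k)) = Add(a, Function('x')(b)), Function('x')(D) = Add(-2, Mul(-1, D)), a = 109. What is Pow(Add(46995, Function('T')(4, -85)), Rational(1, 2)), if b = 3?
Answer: Mul(Rational(1, 3), Pow(423059, Rational(1, 2))) ≈ 216.81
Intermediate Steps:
Function('T')(l, k) = Rational(104, 9) (Function('T')(l, k) = Mul(Rational(1, 9), Add(109, Add(-2, Mul(-1, 3)))) = Mul(Rational(1, 9), Add(109, Add(-2, -3))) = Mul(Rational(1, 9), Add(109, -5)) = Mul(Rational(1, 9), 104) = Rational(104, 9))
Pow(Add(46995, Function('T')(4, -85)), Rational(1, 2)) = Pow(Add(46995, Rational(104, 9)), Rational(1, 2)) = Pow(Rational(423059, 9), Rational(1, 2)) = Mul(Rational(1, 3), Pow(423059, Rational(1, 2)))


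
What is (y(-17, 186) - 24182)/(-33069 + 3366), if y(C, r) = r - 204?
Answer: 24200/29703 ≈ 0.81473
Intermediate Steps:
y(C, r) = -204 + r
(y(-17, 186) - 24182)/(-33069 + 3366) = ((-204 + 186) - 24182)/(-33069 + 3366) = (-18 - 24182)/(-29703) = -24200*(-1/29703) = 24200/29703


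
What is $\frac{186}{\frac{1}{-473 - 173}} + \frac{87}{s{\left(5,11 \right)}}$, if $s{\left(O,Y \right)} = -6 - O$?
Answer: $- \frac{1321803}{11} \approx -1.2016 \cdot 10^{5}$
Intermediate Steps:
$\frac{186}{\frac{1}{-473 - 173}} + \frac{87}{s{\left(5,11 \right)}} = \frac{186}{\frac{1}{-473 - 173}} + \frac{87}{-6 - 5} = \frac{186}{\frac{1}{-646}} + \frac{87}{-6 - 5} = \frac{186}{- \frac{1}{646}} + \frac{87}{-11} = 186 \left(-646\right) + 87 \left(- \frac{1}{11}\right) = -120156 - \frac{87}{11} = - \frac{1321803}{11}$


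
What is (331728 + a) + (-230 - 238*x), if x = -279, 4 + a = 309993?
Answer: 707889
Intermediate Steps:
a = 309989 (a = -4 + 309993 = 309989)
(331728 + a) + (-230 - 238*x) = (331728 + 309989) + (-230 - 238*(-279)) = 641717 + (-230 + 66402) = 641717 + 66172 = 707889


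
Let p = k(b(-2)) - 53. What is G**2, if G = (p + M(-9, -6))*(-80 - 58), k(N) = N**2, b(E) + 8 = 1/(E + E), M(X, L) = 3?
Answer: 397643481/64 ≈ 6.2132e+6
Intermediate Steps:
b(E) = -8 + 1/(2*E) (b(E) = -8 + 1/(E + E) = -8 + 1/(2*E))
p = 241/16 (p = (-8 + (1/2)/(-2))**2 - 53 = (-8 + (1/2)*(-1/2))**2 - 53 = (-8 - 1/4)**2 - 53 = (-33/4)**2 - 53 = 1089/16 - 53 = 241/16 ≈ 15.063)
G = -19941/8 (G = (241/16 + 3)*(-80 - 58) = (289/16)*(-138) = -19941/8 ≈ -2492.6)
G**2 = (-19941/8)**2 = 397643481/64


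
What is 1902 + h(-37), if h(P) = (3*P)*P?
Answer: 6009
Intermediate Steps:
h(P) = 3*P**2
1902 + h(-37) = 1902 + 3*(-37)**2 = 1902 + 3*1369 = 1902 + 4107 = 6009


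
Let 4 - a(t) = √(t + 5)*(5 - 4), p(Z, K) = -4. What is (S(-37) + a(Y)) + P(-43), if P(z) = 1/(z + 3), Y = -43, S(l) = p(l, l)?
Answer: -1/40 - I*√38 ≈ -0.025 - 6.1644*I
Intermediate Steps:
S(l) = -4
P(z) = 1/(3 + z)
a(t) = 4 - √(5 + t) (a(t) = 4 - √(t + 5)*(5 - 4) = 4 - √(5 + t))
(S(-37) + a(Y)) + P(-43) = (-4 + (4 - √(5 - 43))) + 1/(3 - 43) = (-4 + (4 - √(-38))) + 1/(-40) = (-4 + (4 - I*√38)) - 1/40 = -I*√38 - 1/40 = -1/40 - I*√38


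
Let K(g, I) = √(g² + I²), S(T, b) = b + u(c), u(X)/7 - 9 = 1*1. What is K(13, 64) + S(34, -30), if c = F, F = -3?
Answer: 40 + √4265 ≈ 105.31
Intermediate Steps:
c = -3
u(X) = 70 (u(X) = 63 + 7*(1*1) = 63 + 7*1 = 63 + 7 = 70)
S(T, b) = 70 + b (S(T, b) = b + 70 = 70 + b)
K(g, I) = √(I² + g²)
K(13, 64) + S(34, -30) = √(64² + 13²) + (70 - 30) = √(4096 + 169) + 40 = √4265 + 40 = 40 + √4265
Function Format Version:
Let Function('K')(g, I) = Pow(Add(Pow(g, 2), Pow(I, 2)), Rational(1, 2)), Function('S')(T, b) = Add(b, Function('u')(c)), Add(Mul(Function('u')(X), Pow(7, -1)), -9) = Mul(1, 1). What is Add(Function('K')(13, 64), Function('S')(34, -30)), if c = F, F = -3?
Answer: Add(40, Pow(4265, Rational(1, 2))) ≈ 105.31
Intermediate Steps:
c = -3
Function('u')(X) = 70 (Function('u')(X) = Add(63, Mul(7, Mul(1, 1))) = Add(63, Mul(7, 1)) = Add(63, 7) = 70)
Function('S')(T, b) = Add(70, b) (Function('S')(T, b) = Add(b, 70) = Add(70, b))
Function('K')(g, I) = Pow(Add(Pow(I, 2), Pow(g, 2)), Rational(1, 2))
Add(Function('K')(13, 64), Function('S')(34, -30)) = Add(Pow(Add(Pow(64, 2), Pow(13, 2)), Rational(1, 2)), Add(70, -30)) = Add(Pow(Add(4096, 169), Rational(1, 2)), 40) = Add(Pow(4265, Rational(1, 2)), 40) = Add(40, Pow(4265, Rational(1, 2)))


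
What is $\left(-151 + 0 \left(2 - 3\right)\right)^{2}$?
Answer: $22801$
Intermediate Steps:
$\left(-151 + 0 \left(2 - 3\right)\right)^{2} = \left(-151 + 0 \left(-1\right)\right)^{2} = \left(-151 + 0\right)^{2} = \left(-151\right)^{2} = 22801$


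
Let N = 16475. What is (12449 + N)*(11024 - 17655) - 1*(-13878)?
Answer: -191781166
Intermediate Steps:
(12449 + N)*(11024 - 17655) - 1*(-13878) = (12449 + 16475)*(11024 - 17655) - 1*(-13878) = 28924*(-6631) + 13878 = -191795044 + 13878 = -191781166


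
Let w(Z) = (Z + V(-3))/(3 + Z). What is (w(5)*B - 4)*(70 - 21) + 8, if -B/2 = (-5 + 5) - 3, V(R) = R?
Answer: -229/2 ≈ -114.50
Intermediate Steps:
w(Z) = (-3 + Z)/(3 + Z) (w(Z) = (Z - 3)/(3 + Z) = (-3 + Z)/(3 + Z))
B = 6 (B = -2*((-5 + 5) - 3) = -2*(0 - 3) = -2*(-3) = 6)
(w(5)*B - 4)*(70 - 21) + 8 = (((-3 + 5)/(3 + 5))*6 - 4)*(70 - 21) + 8 = ((2/8)*6 - 4)*49 + 8 = (((⅛)*2)*6 - 4)*49 + 8 = ((¼)*6 - 4)*49 + 8 = (3/2 - 4)*49 + 8 = -5/2*49 + 8 = -245/2 + 8 = -229/2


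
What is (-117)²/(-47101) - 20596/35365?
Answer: -1454203681/1665726865 ≈ -0.87301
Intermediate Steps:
(-117)²/(-47101) - 20596/35365 = 13689*(-1/47101) - 20596*1/35365 = -13689/47101 - 20596/35365 = -1454203681/1665726865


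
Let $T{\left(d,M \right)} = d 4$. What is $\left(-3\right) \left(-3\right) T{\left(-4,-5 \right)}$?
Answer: $-144$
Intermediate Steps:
$T{\left(d,M \right)} = 4 d$
$\left(-3\right) \left(-3\right) T{\left(-4,-5 \right)} = \left(-3\right) \left(-3\right) 4 \left(-4\right) = 9 \left(-16\right) = -144$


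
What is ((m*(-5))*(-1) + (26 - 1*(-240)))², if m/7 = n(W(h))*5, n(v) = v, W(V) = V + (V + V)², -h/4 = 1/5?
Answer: 329476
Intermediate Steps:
h = -⅘ (h = -4/5 = -4*⅕ = -⅘ ≈ -0.80000)
W(V) = V + 4*V² (W(V) = V + (2*V)² = V + 4*V²)
m = 308/5 (m = 7*(-4*(1 + 4*(-⅘))/5*5) = 7*(-4*(1 - 16/5)/5*5) = 7*(-⅘*(-11/5)*5) = 7*((44/25)*5) = 7*(44/5) = 308/5 ≈ 61.600)
((m*(-5))*(-1) + (26 - 1*(-240)))² = (((308/5)*(-5))*(-1) + (26 - 1*(-240)))² = (-308*(-1) + (26 + 240))² = (308 + 266)² = 574² = 329476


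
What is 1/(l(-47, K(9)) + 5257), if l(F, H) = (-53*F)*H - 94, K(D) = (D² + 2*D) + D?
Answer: 1/274191 ≈ 3.6471e-6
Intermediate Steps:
K(D) = D² + 3*D
l(F, H) = -94 - 53*F*H (l(F, H) = -53*F*H - 94 = -94 - 53*F*H)
1/(l(-47, K(9)) + 5257) = 1/((-94 - 53*(-47)*9*(3 + 9)) + 5257) = 1/((-94 - 53*(-47)*9*12) + 5257) = 1/((-94 - 53*(-47)*108) + 5257) = 1/((-94 + 269028) + 5257) = 1/(268934 + 5257) = 1/274191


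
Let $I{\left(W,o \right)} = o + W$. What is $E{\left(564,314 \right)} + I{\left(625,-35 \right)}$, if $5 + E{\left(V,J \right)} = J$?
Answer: $899$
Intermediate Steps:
$I{\left(W,o \right)} = W + o$
$E{\left(V,J \right)} = -5 + J$
$E{\left(564,314 \right)} + I{\left(625,-35 \right)} = \left(-5 + 314\right) + \left(625 - 35\right) = 309 + 590 = 899$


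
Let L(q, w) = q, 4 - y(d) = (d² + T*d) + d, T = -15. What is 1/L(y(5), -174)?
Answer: 1/49 ≈ 0.020408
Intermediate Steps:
y(d) = 4 - d² + 14*d (y(d) = 4 - ((d² - 15*d) + d) = 4 - (d² - 14*d) = 4 + (-d² + 14*d) = 4 - d² + 14*d)
1/L(y(5), -174) = 1/(4 - 1*5² + 14*5) = 1/(4 - 1*25 + 70) = 1/(4 - 25 + 70) = 1/49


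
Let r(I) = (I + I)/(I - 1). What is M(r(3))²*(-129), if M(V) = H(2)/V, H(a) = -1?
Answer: -43/3 ≈ -14.333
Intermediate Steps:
r(I) = 2*I/(-1 + I) (r(I) = (2*I)/(-1 + I) = 2*I/(-1 + I))
M(V) = -1/V
M(r(3))²*(-129) = (-1/(2*3/(-1 + 3)))²*(-129) = (-1/(2*3/2))²*(-129) = (-1/(2*3*(½)))²*(-129) = (-1/3)²*(-129) = (-1*⅓)²*(-129) = (-⅓)²*(-129) = (⅑)*(-129) = -43/3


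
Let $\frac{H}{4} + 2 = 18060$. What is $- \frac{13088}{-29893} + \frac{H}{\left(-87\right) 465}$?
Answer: $- \frac{1629756136}{1209321315} \approx -1.3477$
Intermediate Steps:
$H = 72232$ ($H = -8 + 4 \cdot 18060 = -8 + 72240 = 72232$)
$- \frac{13088}{-29893} + \frac{H}{\left(-87\right) 465} = - \frac{13088}{-29893} + \frac{72232}{\left(-87\right) 465} = \left(-13088\right) \left(- \frac{1}{29893}\right) + \frac{72232}{-40455} = \frac{13088}{29893} + 72232 \left(- \frac{1}{40455}\right) = \frac{13088}{29893} - \frac{72232}{40455} = - \frac{1629756136}{1209321315}$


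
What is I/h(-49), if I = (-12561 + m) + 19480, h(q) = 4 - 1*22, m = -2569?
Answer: -725/3 ≈ -241.67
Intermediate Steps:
h(q) = -18 (h(q) = 4 - 22 = -18)
I = 4350 (I = (-12561 - 2569) + 19480 = -15130 + 19480 = 4350)
I/h(-49) = 4350/(-18) = 4350*(-1/18) = -725/3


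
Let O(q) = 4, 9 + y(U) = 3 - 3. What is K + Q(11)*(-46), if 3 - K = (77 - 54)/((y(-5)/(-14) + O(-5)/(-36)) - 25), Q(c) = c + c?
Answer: -3107849/3083 ≈ -1008.1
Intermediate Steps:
y(U) = -9 (y(U) = -9 + (3 - 3) = -9 + 0 = -9)
Q(c) = 2*c
K = 12147/3083 (K = 3 - (77 - 54)/((-9/(-14) + 4/(-36)) - 25) = 3 - 23/((-9*(-1/14) + 4*(-1/36)) - 25) = 3 - 23/((9/14 - 1/9) - 25) = 3 - 23/(67/126 - 25) = 3 - 23/(-3083/126) = 3 - 23*(-126)/3083 = 3 - 1*(-2898/3083) = 3 + 2898/3083 = 12147/3083 ≈ 3.9400)
K + Q(11)*(-46) = 12147/3083 + (2*11)*(-46) = 12147/3083 + 22*(-46) = 12147/3083 - 1012 = -3107849/3083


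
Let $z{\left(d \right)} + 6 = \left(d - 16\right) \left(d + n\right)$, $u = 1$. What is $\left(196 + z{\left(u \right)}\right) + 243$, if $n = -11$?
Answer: $583$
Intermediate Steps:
$z{\left(d \right)} = -6 + \left(-16 + d\right) \left(-11 + d\right)$ ($z{\left(d \right)} = -6 + \left(d - 16\right) \left(d - 11\right) = -6 + \left(-16 + d\right) \left(-11 + d\right)$)
$\left(196 + z{\left(u \right)}\right) + 243 = \left(196 + \left(170 + 1^{2} - 27\right)\right) + 243 = \left(196 + \left(170 + 1 - 27\right)\right) + 243 = \left(196 + 144\right) + 243 = 340 + 243 = 583$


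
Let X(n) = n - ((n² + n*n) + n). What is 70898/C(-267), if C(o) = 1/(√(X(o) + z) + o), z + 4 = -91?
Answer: -18929766 + 70898*I*√142673 ≈ -1.893e+7 + 2.678e+7*I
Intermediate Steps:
z = -95 (z = -4 - 91 = -95)
X(n) = -2*n² (X(n) = n - ((n² + n²) + n) = n - (2*n² + n) = n - (n + 2*n²) = n + (-n - 2*n²) = -2*n²)
C(o) = 1/(o + √(-95 - 2*o²)) (C(o) = 1/(√(-2*o² - 95) + o) = 1/(√(-95 - 2*o²) + o) = 1/(o + √(-95 - 2*o²)))
70898/C(-267) = 70898/(1/(-267 + √(-95 - 2*(-267)²))) = 70898/(1/(-267 + √(-95 - 2*71289))) = 70898/(1/(-267 + √(-95 - 142578))) = 70898/(1/(-267 + √(-142673))) = 70898/(1/(-267 + I*√142673)) = 70898*(-267 + I*√142673) = -18929766 + 70898*I*√142673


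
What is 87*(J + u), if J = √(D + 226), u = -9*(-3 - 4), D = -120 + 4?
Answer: 5481 + 87*√110 ≈ 6393.5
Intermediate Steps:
D = -116
u = 63 (u = -9*(-7) = 63)
J = √110 (J = √(-116 + 226) = √110 ≈ 10.488)
87*(J + u) = 87*(√110 + 63) = 87*(63 + √110) = 5481 + 87*√110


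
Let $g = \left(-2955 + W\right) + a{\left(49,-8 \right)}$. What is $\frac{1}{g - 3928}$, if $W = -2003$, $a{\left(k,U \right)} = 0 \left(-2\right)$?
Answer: $- \frac{1}{8886} \approx -0.00011254$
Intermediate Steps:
$a{\left(k,U \right)} = 0$
$g = -4958$ ($g = \left(-2955 - 2003\right) + 0 = -4958 + 0 = -4958$)
$\frac{1}{g - 3928} = \frac{1}{-4958 - 3928} = \frac{1}{-8886} = - \frac{1}{8886}$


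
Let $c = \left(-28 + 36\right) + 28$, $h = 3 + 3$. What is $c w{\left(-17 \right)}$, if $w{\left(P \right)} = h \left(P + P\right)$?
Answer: $-7344$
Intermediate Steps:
$h = 6$
$w{\left(P \right)} = 12 P$ ($w{\left(P \right)} = 6 \left(P + P\right) = 6 \cdot 2 P = 12 P$)
$c = 36$ ($c = 8 + 28 = 36$)
$c w{\left(-17 \right)} = 36 \cdot 12 \left(-17\right) = 36 \left(-204\right) = -7344$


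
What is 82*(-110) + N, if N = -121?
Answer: -9141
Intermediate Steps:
82*(-110) + N = 82*(-110) - 121 = -9020 - 121 = -9141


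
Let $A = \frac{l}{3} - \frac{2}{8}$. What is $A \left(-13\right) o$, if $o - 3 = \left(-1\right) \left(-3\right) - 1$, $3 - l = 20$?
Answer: $\frac{4615}{12} \approx 384.58$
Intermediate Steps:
$l = -17$ ($l = 3 - 20 = -17$)
$o = 5$ ($o = 3 - -2 = 3 + \left(3 - 1\right) = 3 + 2 = 5$)
$A = - \frac{71}{12}$ ($A = - \frac{17}{3} - \frac{2}{8} = \left(-17\right) \frac{1}{3} - \frac{1}{4} = - \frac{17}{3} - \frac{1}{4} = - \frac{71}{12} \approx -5.9167$)
$A \left(-13\right) o = \left(- \frac{71}{12}\right) \left(-13\right) 5 = \frac{923}{12} \cdot 5 = \frac{4615}{12}$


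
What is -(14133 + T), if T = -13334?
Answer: -799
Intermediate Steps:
-(14133 + T) = -(14133 - 13334) = -1*799 = -799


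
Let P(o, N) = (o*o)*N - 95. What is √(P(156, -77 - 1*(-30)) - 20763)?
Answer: 5*I*√46586 ≈ 1079.2*I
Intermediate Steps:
P(o, N) = -95 + N*o² (P(o, N) = o²*N - 95 = N*o² - 95 = -95 + N*o²)
√(P(156, -77 - 1*(-30)) - 20763) = √((-95 + (-77 - 1*(-30))*156²) - 20763) = √((-95 + (-77 + 30)*24336) - 20763) = √((-95 - 47*24336) - 20763) = √((-95 - 1143792) - 20763) = √(-1143887 - 20763) = √(-1164650) = 5*I*√46586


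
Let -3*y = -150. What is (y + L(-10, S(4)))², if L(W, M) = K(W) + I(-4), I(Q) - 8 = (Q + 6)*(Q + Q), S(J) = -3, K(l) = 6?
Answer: 2304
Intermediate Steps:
y = 50 (y = -⅓*(-150) = 50)
I(Q) = 8 + 2*Q*(6 + Q) (I(Q) = 8 + (Q + 6)*(Q + Q) = 8 + (6 + Q)*(2*Q) = 8 + 2*Q*(6 + Q))
L(W, M) = -2 (L(W, M) = 6 + (8 + 2*(-4)² + 12*(-4)) = 6 + (8 + 2*16 - 48) = 6 + (8 + 32 - 48) = 6 - 8 = -2)
(y + L(-10, S(4)))² = (50 - 2)² = 48² = 2304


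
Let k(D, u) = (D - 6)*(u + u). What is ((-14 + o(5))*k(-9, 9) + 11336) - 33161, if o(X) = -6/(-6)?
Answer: -18315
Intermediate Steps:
o(X) = 1 (o(X) = -6*(-⅙) = 1)
k(D, u) = 2*u*(-6 + D) (k(D, u) = (-6 + D)*(2*u) = 2*u*(-6 + D))
((-14 + o(5))*k(-9, 9) + 11336) - 33161 = ((-14 + 1)*(2*9*(-6 - 9)) + 11336) - 33161 = (-26*9*(-15) + 11336) - 33161 = (-13*(-270) + 11336) - 33161 = (3510 + 11336) - 33161 = 14846 - 33161 = -18315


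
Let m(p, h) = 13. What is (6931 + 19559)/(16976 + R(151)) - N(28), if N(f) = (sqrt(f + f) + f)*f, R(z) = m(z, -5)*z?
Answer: -4940562/6313 - 56*sqrt(14) ≈ -992.13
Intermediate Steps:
R(z) = 13*z
N(f) = f*(f + sqrt(2)*sqrt(f)) (N(f) = (sqrt(2*f) + f)*f = (sqrt(2)*sqrt(f) + f)*f = (f + sqrt(2)*sqrt(f))*f = f*(f + sqrt(2)*sqrt(f)))
(6931 + 19559)/(16976 + R(151)) - N(28) = (6931 + 19559)/(16976 + 13*151) - (28**2 + sqrt(2)*28**(3/2)) = 26490/(16976 + 1963) - (784 + sqrt(2)*(56*sqrt(7))) = 26490/18939 - (784 + 56*sqrt(14)) = 26490*(1/18939) + (-784 - 56*sqrt(14)) = 8830/6313 + (-784 - 56*sqrt(14)) = -4940562/6313 - 56*sqrt(14)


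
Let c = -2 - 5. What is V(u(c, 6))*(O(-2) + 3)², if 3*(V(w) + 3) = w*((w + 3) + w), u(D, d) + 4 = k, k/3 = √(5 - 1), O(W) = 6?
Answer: 135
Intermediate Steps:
k = 6 (k = 3*√(5 - 1) = 3*√4 = 3*2 = 6)
c = -7
u(D, d) = 2 (u(D, d) = -4 + 6 = 2)
V(w) = -3 + w*(3 + 2*w)/3 (V(w) = -3 + (w*((w + 3) + w))/3 = -3 + (w*((3 + w) + w))/3 = -3 + (w*(3 + 2*w))/3 = -3 + w*(3 + 2*w)/3)
V(u(c, 6))*(O(-2) + 3)² = (-3 + 2 + (⅔)*2²)*(6 + 3)² = (-3 + 2 + (⅔)*4)*9² = (-3 + 2 + 8/3)*81 = (5/3)*81 = 135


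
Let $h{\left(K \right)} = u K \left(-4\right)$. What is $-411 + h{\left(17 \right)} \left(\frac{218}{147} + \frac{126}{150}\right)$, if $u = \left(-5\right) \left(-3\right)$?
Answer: $- \frac{681211}{245} \approx -2780.5$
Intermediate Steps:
$u = 15$
$h{\left(K \right)} = - 60 K$ ($h{\left(K \right)} = 15 K \left(-4\right) = - 60 K$)
$-411 + h{\left(17 \right)} \left(\frac{218}{147} + \frac{126}{150}\right) = -411 + \left(-60\right) 17 \left(\frac{218}{147} + \frac{126}{150}\right) = -411 - 1020 \left(218 \cdot \frac{1}{147} + 126 \cdot \frac{1}{150}\right) = -411 - 1020 \left(\frac{218}{147} + \frac{21}{25}\right) = -411 - \frac{580516}{245} = - \frac{681211}{245}$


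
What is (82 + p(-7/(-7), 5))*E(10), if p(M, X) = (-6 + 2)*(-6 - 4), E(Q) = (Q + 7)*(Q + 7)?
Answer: 35258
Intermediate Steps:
E(Q) = (7 + Q)² (E(Q) = (7 + Q)*(7 + Q) = (7 + Q)²)
p(M, X) = 40 (p(M, X) = -4*(-10) = 40)
(82 + p(-7/(-7), 5))*E(10) = (82 + 40)*(7 + 10)² = 122*17² = 122*289 = 35258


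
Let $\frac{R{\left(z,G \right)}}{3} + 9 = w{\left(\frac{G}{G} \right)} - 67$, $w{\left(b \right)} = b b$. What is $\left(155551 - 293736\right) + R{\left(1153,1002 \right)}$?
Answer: $-138410$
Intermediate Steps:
$w{\left(b \right)} = b^{2}$
$R{\left(z,G \right)} = -225$ ($R{\left(z,G \right)} = -27 + 3 \left(\left(\frac{G}{G}\right)^{2} - 67\right) = -27 + 3 \left(1^{2} - 67\right) = -27 + 3 \left(1 - 67\right) = -27 + 3 \left(-66\right) = -27 - 198 = -225$)
$\left(155551 - 293736\right) + R{\left(1153,1002 \right)} = \left(155551 - 293736\right) - 225 = -138185 - 225 = -138410$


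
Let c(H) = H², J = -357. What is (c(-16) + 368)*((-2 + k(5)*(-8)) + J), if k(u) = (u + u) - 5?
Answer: -248976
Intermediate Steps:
k(u) = -5 + 2*u (k(u) = 2*u - 5 = -5 + 2*u)
(c(-16) + 368)*((-2 + k(5)*(-8)) + J) = ((-16)² + 368)*((-2 + (-5 + 2*5)*(-8)) - 357) = (256 + 368)*((-2 + (-5 + 10)*(-8)) - 357) = 624*((-2 + 5*(-8)) - 357) = 624*((-2 - 40) - 357) = 624*(-42 - 357) = 624*(-399) = -248976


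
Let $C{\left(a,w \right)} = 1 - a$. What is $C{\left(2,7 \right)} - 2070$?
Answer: $-2071$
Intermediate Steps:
$C{\left(2,7 \right)} - 2070 = \left(1 - 2\right) - 2070 = -1 - 2070 = -2071$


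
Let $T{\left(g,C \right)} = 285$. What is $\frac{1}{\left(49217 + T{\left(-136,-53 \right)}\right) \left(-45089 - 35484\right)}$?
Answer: $- \frac{1}{3988524646} \approx -2.5072 \cdot 10^{-10}$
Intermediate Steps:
$\frac{1}{\left(49217 + T{\left(-136,-53 \right)}\right) \left(-45089 - 35484\right)} = \frac{1}{\left(49217 + 285\right) \left(-45089 - 35484\right)} = \frac{1}{49502 \left(-80573\right)} = \frac{1}{49502} \left(- \frac{1}{80573}\right) = - \frac{1}{3988524646}$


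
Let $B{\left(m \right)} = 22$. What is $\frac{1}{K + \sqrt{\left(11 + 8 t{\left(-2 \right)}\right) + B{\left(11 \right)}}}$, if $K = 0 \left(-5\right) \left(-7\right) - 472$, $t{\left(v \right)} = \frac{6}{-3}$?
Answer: $- \frac{472}{222767} - \frac{\sqrt{17}}{222767} \approx -0.0021373$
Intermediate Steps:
$t{\left(v \right)} = -2$ ($t{\left(v \right)} = 6 \left(- \frac{1}{3}\right) = -2$)
$K = -472$ ($K = 0 \left(-7\right) - 472 = 0 - 472 = -472$)
$\frac{1}{K + \sqrt{\left(11 + 8 t{\left(-2 \right)}\right) + B{\left(11 \right)}}} = \frac{1}{-472 + \sqrt{\left(11 + 8 \left(-2\right)\right) + 22}} = \frac{1}{-472 + \sqrt{\left(11 - 16\right) + 22}} = \frac{1}{-472 + \sqrt{-5 + 22}} = \frac{1}{-472 + \sqrt{17}}$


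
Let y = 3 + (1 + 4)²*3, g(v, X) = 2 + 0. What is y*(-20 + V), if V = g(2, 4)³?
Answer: -936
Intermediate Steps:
g(v, X) = 2
y = 78 (y = 3 + 5²*3 = 3 + 25*3 = 3 + 75 = 78)
V = 8 (V = 2³ = 8)
y*(-20 + V) = 78*(-20 + 8) = 78*(-12) = -936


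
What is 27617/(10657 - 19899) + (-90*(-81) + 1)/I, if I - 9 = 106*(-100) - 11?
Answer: -90044714/24495921 ≈ -3.6759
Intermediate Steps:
I = -10602 (I = 9 + (106*(-100) - 11) = 9 + (-10600 - 11) = 9 - 10611 = -10602)
27617/(10657 - 19899) + (-90*(-81) + 1)/I = 27617/(10657 - 19899) + (-90*(-81) + 1)/(-10602) = 27617/(-9242) + (7290 + 1)*(-1/10602) = 27617*(-1/9242) + 7291*(-1/10602) = -27617/9242 - 7291/10602 = -90044714/24495921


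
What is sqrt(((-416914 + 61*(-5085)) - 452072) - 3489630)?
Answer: I*sqrt(4668801) ≈ 2160.7*I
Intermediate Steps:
sqrt(((-416914 + 61*(-5085)) - 452072) - 3489630) = sqrt(((-416914 - 310185) - 452072) - 3489630) = sqrt((-727099 - 452072) - 3489630) = sqrt(-1179171 - 3489630) = sqrt(-4668801) = I*sqrt(4668801)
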